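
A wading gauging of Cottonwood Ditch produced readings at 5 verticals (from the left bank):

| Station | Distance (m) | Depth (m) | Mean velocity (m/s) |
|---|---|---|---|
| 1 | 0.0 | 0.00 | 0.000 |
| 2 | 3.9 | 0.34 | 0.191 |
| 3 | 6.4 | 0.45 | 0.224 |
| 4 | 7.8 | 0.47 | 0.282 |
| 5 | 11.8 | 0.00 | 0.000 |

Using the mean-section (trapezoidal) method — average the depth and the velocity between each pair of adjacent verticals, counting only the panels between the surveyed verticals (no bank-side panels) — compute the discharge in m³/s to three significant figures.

0.564 m³/s

Panel 1-2: Δb = 3.9 m, d̄ = (0.00+0.34)/2 = 0.17, v̄ = (0.000+0.191)/2 = 0.0955 → q = 3.9×0.17×0.0955 = 0.06332 m³/s
Panel 2-3: Δb = 2.5 m, d̄ = (0.34+0.45)/2 = 0.395, v̄ = (0.191+0.224)/2 = 0.2075 → q = 2.5×0.395×0.2075 = 0.2049 m³/s
Panel 3-4: Δb = 1.4 m, d̄ = (0.45+0.47)/2 = 0.46, v̄ = (0.224+0.282)/2 = 0.253 → q = 1.4×0.46×0.253 = 0.1629 m³/s
Panel 4-5: Δb = 4 m, d̄ = (0.47+0.00)/2 = 0.235, v̄ = (0.282+0.000)/2 = 0.141 → q = 4×0.235×0.141 = 0.1325 m³/s
Q = Σ q = 0.5637 m³/s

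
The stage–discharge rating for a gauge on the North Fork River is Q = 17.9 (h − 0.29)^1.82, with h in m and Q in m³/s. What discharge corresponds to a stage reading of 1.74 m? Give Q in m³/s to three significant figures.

Q = 17.9 × (1.74 − 0.29)^1.82 = 17.9 × 1.45^1.82 = 35.20 m³/s

35.2 m³/s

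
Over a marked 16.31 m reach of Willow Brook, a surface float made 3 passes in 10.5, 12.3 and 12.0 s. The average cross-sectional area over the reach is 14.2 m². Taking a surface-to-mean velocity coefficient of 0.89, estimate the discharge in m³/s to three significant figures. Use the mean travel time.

t̄ = (10.5 + 12.3 + 12.0) / 3 = 11.6 s
v_surface = L / t̄ = 16.31 / 11.6 = 1.406 m/s
v_mean = 0.89 × 1.406 = 1.251 m/s
Q = A × v_mean = 14.2 × 1.251 = 17.77 m³/s

17.8 m³/s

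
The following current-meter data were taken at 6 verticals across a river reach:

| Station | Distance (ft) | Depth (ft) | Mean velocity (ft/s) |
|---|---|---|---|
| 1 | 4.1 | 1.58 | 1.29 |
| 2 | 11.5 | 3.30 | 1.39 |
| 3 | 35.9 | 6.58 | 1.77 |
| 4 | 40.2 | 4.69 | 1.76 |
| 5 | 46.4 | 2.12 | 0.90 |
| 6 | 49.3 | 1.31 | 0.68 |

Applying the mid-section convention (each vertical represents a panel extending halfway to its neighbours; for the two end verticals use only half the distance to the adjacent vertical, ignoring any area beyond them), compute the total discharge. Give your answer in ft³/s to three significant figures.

w_1 = (11.5 − 4.1)/2 = 3.7 ft; q_1 = 1.29 × 1.58 × 3.7 = 7.541 ft³/s
w_2 = (35.9 − 4.1)/2 = 15.9 ft; q_2 = 1.39 × 3.30 × 15.9 = 72.93 ft³/s
w_3 = (40.2 − 11.5)/2 = 14.35 ft; q_3 = 1.77 × 6.58 × 14.35 = 167.1 ft³/s
w_4 = (46.4 − 35.9)/2 = 5.25 ft; q_4 = 1.76 × 4.69 × 5.25 = 43.34 ft³/s
w_5 = (49.3 − 40.2)/2 = 4.55 ft; q_5 = 0.90 × 2.12 × 4.55 = 8.681 ft³/s
w_6 = (49.3 − 46.4)/2 = 1.45 ft; q_6 = 0.68 × 1.31 × 1.45 = 1.292 ft³/s
Q = Σ qᵢ = 300.9 ft³/s

301 ft³/s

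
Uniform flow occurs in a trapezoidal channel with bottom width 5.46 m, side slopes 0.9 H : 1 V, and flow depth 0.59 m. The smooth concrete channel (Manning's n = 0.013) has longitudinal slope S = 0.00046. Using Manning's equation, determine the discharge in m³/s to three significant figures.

3.68 m³/s

A = (b + z·y)·y = (5.46 + 0.9×0.59)×0.59 = 3.535 m²
P = b + 2y√(1+z²) = 5.46 + 2×0.59×√(1+0.9²) = 7.048 m
R = A/P = 3.535/7.048 = 0.5016 m
Q = (1/n)·A·R^(2/3)·S^(1/2) = (1/0.013) × 3.535 × 0.5016^(2/3) × 0.00046^(1/2) = 3.681 m³/s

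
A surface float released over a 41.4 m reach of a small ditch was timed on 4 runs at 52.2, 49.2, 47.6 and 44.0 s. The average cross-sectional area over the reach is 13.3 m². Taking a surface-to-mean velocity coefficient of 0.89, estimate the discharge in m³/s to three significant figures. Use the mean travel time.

10.2 m³/s

t̄ = (52.2 + 49.2 + 47.6 + 44.0) / 4 = 48.25 s
v_surface = L / t̄ = 41.4 / 48.25 = 0.8580 m/s
v_mean = 0.89 × 0.8580 = 0.7636 m/s
Q = A × v_mean = 13.3 × 0.7636 = 10.16 m³/s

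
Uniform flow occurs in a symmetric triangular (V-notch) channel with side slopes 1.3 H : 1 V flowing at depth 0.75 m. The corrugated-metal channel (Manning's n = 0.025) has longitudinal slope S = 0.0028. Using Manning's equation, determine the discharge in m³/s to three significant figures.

A = z·y² = 1.3×0.75² = 0.7313 m²
P = 2y√(1+z²) = 2×0.75×√(1+1.3²) = 2.460 m
R = A/P = 0.7313/2.460 = 0.2972 m
Q = (1/n)·A·R^(2/3)·S^(1/2) = (1/0.025) × 0.7313 × 0.2972^(2/3) × 0.0028^(1/2) = 0.6893 m³/s

0.689 m³/s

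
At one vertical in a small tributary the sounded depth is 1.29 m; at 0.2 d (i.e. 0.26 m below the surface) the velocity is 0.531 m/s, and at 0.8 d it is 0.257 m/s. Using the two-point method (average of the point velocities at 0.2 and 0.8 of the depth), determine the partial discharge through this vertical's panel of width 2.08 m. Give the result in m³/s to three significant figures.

1.06 m³/s

v̄ = (0.531 + 0.257) / 2 = 0.3940 m/s
q = v̄ × d × w = 0.3940 × 1.29 × 2.08 = 1.057 m³/s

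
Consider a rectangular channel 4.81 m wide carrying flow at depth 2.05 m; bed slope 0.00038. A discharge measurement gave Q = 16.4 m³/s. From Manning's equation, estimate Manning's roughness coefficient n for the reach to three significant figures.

0.0125

A = b·y = 4.81 × 2.05 = 9.861 m²
P = b + 2y = 4.81 + 2×2.05 = 8.910 m
R = A/P = 9.861/8.910 = 1.107 m
n = (1/Q)·A·R^(2/3)·S^(1/2) = (1/16.4) × 9.861 × 1.070 × 0.01949 = 0.01254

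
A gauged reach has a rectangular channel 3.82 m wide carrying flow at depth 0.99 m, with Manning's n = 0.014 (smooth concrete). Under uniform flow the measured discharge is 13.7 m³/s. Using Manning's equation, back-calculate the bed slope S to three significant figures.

0.00455

A = b·y = 3.82 × 0.99 = 3.782 m²
P = b + 2y = 3.82 + 2×0.99 = 5.800 m
R = A/P = 3.782/5.800 = 0.6520 m
S = (Q·n / (1·A·R^(2/3)))² = (13.7×0.014 / (1×3.782×0.7519))² = 0.004549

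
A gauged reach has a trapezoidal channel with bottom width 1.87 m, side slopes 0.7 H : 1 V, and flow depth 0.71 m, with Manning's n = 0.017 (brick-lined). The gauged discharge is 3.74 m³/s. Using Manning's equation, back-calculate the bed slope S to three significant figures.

A = (b + z·y)·y = (1.87 + 0.7×0.71)×0.71 = 1.681 m²
P = b + 2y√(1+z²) = 1.87 + 2×0.71×√(1+0.7²) = 3.603 m
R = A/P = 1.681/3.603 = 0.4664 m
S = (Q·n / (1·A·R^(2/3)))² = (3.74×0.017 / (1×1.681×0.6014))² = 0.003957

0.00396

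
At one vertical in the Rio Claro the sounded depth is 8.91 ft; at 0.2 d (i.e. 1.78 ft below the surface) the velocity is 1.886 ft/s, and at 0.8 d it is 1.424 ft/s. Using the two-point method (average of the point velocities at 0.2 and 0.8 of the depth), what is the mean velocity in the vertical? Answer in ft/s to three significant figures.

v̄ = (1.886 + 1.424) / 2 = 1.655 ft/s

1.66 ft/s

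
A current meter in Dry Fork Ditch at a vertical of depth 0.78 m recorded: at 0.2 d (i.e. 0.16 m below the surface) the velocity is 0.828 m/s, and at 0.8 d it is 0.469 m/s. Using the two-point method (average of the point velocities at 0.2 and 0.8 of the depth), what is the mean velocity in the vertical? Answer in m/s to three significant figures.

v̄ = (0.828 + 0.469) / 2 = 0.6485 m/s

0.649 m/s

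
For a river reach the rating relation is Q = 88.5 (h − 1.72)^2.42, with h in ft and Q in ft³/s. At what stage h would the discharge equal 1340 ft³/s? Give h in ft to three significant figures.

4.79 ft

h − h₀ = (Q/C)^(1/b) = (1340/88.5)^(1/2.42) = 3.074 ft
h = 1.72 + 3.074 = 4.794 ft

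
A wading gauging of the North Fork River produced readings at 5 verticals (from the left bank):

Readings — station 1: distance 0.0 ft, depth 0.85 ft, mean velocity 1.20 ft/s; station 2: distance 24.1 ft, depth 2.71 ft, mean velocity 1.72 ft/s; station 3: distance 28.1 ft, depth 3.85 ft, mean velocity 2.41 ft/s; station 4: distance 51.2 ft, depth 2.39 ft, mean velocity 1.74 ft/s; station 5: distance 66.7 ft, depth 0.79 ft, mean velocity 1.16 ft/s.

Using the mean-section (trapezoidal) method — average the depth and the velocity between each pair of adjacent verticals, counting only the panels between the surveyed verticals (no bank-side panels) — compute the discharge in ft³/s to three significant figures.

275 ft³/s

Panel 1-2: Δb = 24.1 ft, d̄ = (0.85+2.71)/2 = 1.78, v̄ = (1.20+1.72)/2 = 1.46 → q = 24.1×1.78×1.46 = 62.63 ft³/s
Panel 2-3: Δb = 4 ft, d̄ = (2.71+3.85)/2 = 3.28, v̄ = (1.72+2.41)/2 = 2.065 → q = 4×3.28×2.065 = 27.09 ft³/s
Panel 3-4: Δb = 23.1 ft, d̄ = (3.85+2.39)/2 = 3.12, v̄ = (2.41+1.74)/2 = 2.075 → q = 23.1×3.12×2.075 = 149.5 ft³/s
Panel 4-5: Δb = 15.5 ft, d̄ = (2.39+0.79)/2 = 1.59, v̄ = (1.74+1.16)/2 = 1.45 → q = 15.5×1.59×1.45 = 35.74 ft³/s
Q = Σ q = 275.0 ft³/s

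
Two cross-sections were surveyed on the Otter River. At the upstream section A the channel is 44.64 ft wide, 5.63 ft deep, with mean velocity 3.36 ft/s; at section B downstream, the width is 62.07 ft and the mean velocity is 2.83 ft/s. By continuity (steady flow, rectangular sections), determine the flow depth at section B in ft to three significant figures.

Q = A₁V₁ = (44.64×5.63) × 3.36 = 844.4 ft³/s
d₂ = Q/(b₂ V₂) = 844.4/(62.07×2.83) = 4.807 ft

4.81 ft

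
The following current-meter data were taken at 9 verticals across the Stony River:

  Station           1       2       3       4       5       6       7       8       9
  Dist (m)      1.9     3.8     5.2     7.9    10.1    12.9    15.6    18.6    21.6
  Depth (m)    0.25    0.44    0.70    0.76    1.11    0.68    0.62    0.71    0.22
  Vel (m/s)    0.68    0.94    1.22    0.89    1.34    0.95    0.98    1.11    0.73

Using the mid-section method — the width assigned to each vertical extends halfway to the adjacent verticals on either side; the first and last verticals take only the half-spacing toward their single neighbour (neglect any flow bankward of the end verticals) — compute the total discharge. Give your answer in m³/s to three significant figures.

w_1 = (3.8 − 1.9)/2 = 0.95 m; q_1 = 0.68 × 0.25 × 0.95 = 0.1615 m³/s
w_2 = (5.2 − 1.9)/2 = 1.65 m; q_2 = 0.94 × 0.44 × 1.65 = 0.6824 m³/s
w_3 = (7.9 − 3.8)/2 = 2.05 m; q_3 = 1.22 × 0.70 × 2.05 = 1.751 m³/s
w_4 = (10.1 − 5.2)/2 = 2.45 m; q_4 = 0.89 × 0.76 × 2.45 = 1.657 m³/s
w_5 = (12.9 − 7.9)/2 = 2.5 m; q_5 = 1.34 × 1.11 × 2.5 = 3.719 m³/s
w_6 = (15.6 − 10.1)/2 = 2.75 m; q_6 = 0.95 × 0.68 × 2.75 = 1.777 m³/s
w_7 = (18.6 − 12.9)/2 = 2.85 m; q_7 = 0.98 × 0.62 × 2.85 = 1.732 m³/s
w_8 = (21.6 − 15.6)/2 = 3 m; q_8 = 1.11 × 0.71 × 3 = 2.364 m³/s
w_9 = (21.6 − 18.6)/2 = 1.5 m; q_9 = 0.73 × 0.22 × 1.5 = 0.2409 m³/s
Q = Σ qᵢ = 14.08 m³/s

14.1 m³/s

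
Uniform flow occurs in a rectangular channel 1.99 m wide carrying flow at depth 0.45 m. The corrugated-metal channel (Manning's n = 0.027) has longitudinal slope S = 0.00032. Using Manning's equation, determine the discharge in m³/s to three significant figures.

0.272 m³/s

A = b·y = 1.99 × 0.45 = 0.8955 m²
P = b + 2y = 1.99 + 2×0.45 = 2.890 m
R = A/P = 0.8955/2.890 = 0.3099 m
Q = (1/n)·A·R^(2/3)·S^(1/2) = (1/0.027) × 0.8955 × 0.3099^(2/3) × 0.00032^(1/2) = 0.2717 m³/s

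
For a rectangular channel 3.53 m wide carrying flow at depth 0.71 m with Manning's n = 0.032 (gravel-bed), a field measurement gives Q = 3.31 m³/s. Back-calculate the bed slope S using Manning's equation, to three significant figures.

A = b·y = 3.53 × 0.71 = 2.506 m²
P = b + 2y = 3.53 + 2×0.71 = 4.950 m
R = A/P = 2.506/4.950 = 0.5063 m
S = (Q·n / (1·A·R^(2/3)))² = (3.31×0.032 / (1×2.506×0.6353))² = 0.004426

0.00443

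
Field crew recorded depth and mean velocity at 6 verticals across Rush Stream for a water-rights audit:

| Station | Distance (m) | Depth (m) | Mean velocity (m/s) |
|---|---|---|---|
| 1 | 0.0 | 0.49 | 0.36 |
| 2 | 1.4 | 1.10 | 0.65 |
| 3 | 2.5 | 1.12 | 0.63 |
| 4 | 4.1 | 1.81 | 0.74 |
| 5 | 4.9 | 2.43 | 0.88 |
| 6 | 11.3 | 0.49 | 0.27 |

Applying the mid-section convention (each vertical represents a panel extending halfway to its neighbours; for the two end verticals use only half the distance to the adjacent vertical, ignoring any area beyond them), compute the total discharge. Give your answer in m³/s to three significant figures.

w_1 = (1.4 − 0.0)/2 = 0.7 m; q_1 = 0.36 × 0.49 × 0.7 = 0.1235 m³/s
w_2 = (2.5 − 0.0)/2 = 1.25 m; q_2 = 0.65 × 1.10 × 1.25 = 0.8938 m³/s
w_3 = (4.1 − 1.4)/2 = 1.35 m; q_3 = 0.63 × 1.12 × 1.35 = 0.9526 m³/s
w_4 = (4.9 − 2.5)/2 = 1.2 m; q_4 = 0.74 × 1.81 × 1.2 = 1.607 m³/s
w_5 = (11.3 − 4.1)/2 = 3.6 m; q_5 = 0.88 × 2.43 × 3.6 = 7.698 m³/s
w_6 = (11.3 − 4.9)/2 = 3.2 m; q_6 = 0.27 × 0.49 × 3.2 = 0.4234 m³/s
Q = Σ qᵢ = 11.70 m³/s

11.7 m³/s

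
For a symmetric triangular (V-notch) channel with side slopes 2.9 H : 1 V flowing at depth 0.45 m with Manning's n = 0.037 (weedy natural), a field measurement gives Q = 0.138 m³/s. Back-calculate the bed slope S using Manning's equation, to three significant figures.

0.000595

A = z·y² = 2.9×0.45² = 0.5873 m²
P = 2y√(1+z²) = 2×0.45×√(1+2.9²) = 2.761 m
R = A/P = 0.5873/2.761 = 0.2127 m
S = (Q·n / (1·A·R^(2/3)))² = (0.138×0.037 / (1×0.5873×0.3563))² = 0.0005954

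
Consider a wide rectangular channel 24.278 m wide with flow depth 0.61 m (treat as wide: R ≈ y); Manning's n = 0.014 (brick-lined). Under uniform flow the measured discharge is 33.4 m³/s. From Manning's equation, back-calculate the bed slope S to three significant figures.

0.00193

A = b·y = 24.278 × 0.61 = 14.81 m²
Wide channel: R ≈ y = 0.61 m
S = (Q·n / (1·A·R^(2/3)))² = (33.4×0.014 / (1×14.81×0.7193))² = 0.001927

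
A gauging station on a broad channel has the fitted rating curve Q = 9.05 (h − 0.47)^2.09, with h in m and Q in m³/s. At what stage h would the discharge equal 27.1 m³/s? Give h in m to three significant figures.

2.16 m

h − h₀ = (Q/C)^(1/b) = (27.1/9.05)^(1/2.09) = 1.690 m
h = 0.47 + 1.690 = 2.160 m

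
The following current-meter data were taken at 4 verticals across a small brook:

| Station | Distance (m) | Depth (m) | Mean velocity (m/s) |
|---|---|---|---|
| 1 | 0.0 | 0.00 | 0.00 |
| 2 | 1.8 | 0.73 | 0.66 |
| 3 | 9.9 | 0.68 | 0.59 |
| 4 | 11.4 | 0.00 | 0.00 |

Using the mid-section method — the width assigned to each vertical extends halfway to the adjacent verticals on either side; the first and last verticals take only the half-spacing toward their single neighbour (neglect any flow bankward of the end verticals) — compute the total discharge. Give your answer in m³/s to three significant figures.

4.31 m³/s

w_2 = (9.9 − 0.0)/2 = 4.95 m; q_2 = 0.66 × 0.73 × 4.95 = 2.385 m³/s
w_3 = (11.4 − 1.8)/2 = 4.8 m; q_3 = 0.59 × 0.68 × 4.8 = 1.926 m³/s
Stations 1, 4 contribute zero (depth or velocity is 0).
Q = Σ qᵢ = 4.311 m³/s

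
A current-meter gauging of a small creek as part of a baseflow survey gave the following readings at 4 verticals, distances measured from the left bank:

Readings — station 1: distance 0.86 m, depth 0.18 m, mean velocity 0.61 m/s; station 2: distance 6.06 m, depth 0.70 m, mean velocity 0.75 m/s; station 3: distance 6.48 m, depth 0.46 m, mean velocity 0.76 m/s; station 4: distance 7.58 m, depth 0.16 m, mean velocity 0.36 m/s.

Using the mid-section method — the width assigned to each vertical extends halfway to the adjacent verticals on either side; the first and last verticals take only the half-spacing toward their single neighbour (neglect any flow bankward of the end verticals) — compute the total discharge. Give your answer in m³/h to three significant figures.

w_1 = (6.06 − 0.86)/2 = 2.6 m; q_1 = 0.61 × 0.18 × 2.6 = 0.2855 m³/s
w_2 = (6.48 − 0.86)/2 = 2.81 m; q_2 = 0.75 × 0.70 × 2.81 = 1.475 m³/s
w_3 = (7.58 − 6.06)/2 = 0.76 m; q_3 = 0.76 × 0.46 × 0.76 = 0.2657 m³/s
w_4 = (7.58 − 6.48)/2 = 0.55 m; q_4 = 0.36 × 0.16 × 0.55 = 0.03168 m³/s
Q = Σ qᵢ = 2.058 m³/s
= 2.058 × 3600 = 7409 m³/h

7410 m³/h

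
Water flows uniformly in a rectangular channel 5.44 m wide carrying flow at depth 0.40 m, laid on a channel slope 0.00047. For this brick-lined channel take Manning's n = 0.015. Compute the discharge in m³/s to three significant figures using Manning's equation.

1.56 m³/s

A = b·y = 5.44 × 0.40 = 2.176 m²
P = b + 2y = 5.44 + 2×0.40 = 6.240 m
R = A/P = 2.176/6.240 = 0.3487 m
Q = (1/n)·A·R^(2/3)·S^(1/2) = (1/0.015) × 2.176 × 0.3487^(2/3) × 0.00047^(1/2) = 1.558 m³/s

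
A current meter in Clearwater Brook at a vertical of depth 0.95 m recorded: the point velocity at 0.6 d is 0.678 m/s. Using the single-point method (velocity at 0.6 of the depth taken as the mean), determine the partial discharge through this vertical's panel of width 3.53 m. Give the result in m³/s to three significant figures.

2.27 m³/s

v̄ = v₀.₆ = 0.678 m/s
q = v̄ × d × w = 0.6780 × 0.95 × 3.53 = 2.274 m³/s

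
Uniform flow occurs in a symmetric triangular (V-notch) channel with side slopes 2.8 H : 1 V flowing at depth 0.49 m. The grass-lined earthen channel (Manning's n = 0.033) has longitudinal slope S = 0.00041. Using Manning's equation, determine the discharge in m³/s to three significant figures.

0.155 m³/s

A = z·y² = 2.8×0.49² = 0.6723 m²
P = 2y√(1+z²) = 2×0.49×√(1+2.8²) = 2.914 m
R = A/P = 0.6723/2.914 = 0.2307 m
Q = (1/n)·A·R^(2/3)·S^(1/2) = (1/0.033) × 0.6723 × 0.2307^(2/3) × 0.00041^(1/2) = 0.1552 m³/s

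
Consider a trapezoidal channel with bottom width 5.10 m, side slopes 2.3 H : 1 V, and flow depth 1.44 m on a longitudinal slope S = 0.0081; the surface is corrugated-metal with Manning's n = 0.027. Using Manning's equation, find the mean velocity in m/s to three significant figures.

3.30 m/s

A = (b + z·y)·y = (5.10 + 2.3×1.44)×1.44 = 12.11 m²
P = b + 2y√(1+z²) = 5.10 + 2×1.44×√(1+2.3²) = 12.32 m
R = A/P = 12.11/12.32 = 0.9830 m
Q = (1/n)·A·R^(2/3)·S^(1/2) = (1/0.027) × 12.11 × 0.9830^(2/3) × 0.0081^(1/2) = 39.92 m³/s
V = Q/A = 39.92/12.11 = 3.295 m/s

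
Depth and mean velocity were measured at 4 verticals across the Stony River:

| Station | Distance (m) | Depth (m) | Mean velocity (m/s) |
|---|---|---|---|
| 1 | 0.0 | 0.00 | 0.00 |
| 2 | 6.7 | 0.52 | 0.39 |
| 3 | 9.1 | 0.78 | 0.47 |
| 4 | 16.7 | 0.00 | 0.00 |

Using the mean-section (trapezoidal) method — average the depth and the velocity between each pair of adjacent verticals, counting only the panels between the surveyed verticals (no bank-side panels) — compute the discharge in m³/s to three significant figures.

1.71 m³/s

Panel 1-2: Δb = 6.7 m, d̄ = (0.00+0.52)/2 = 0.26, v̄ = (0.00+0.39)/2 = 0.195 → q = 6.7×0.26×0.195 = 0.3397 m³/s
Panel 2-3: Δb = 2.4 m, d̄ = (0.52+0.78)/2 = 0.65, v̄ = (0.39+0.47)/2 = 0.43 → q = 2.4×0.65×0.43 = 0.6708 m³/s
Panel 3-4: Δb = 7.6 m, d̄ = (0.78+0.00)/2 = 0.39, v̄ = (0.47+0.00)/2 = 0.235 → q = 7.6×0.39×0.235 = 0.6965 m³/s
Q = Σ q = 1.707 m³/s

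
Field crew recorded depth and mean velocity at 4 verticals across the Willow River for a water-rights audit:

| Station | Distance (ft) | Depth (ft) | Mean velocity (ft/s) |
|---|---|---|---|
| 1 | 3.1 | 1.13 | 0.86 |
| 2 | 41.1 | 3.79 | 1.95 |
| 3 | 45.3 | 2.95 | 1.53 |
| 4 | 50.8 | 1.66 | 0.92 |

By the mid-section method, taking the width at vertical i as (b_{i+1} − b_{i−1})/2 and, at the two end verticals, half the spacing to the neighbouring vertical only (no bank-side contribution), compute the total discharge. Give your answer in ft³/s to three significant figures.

200 ft³/s

w_1 = (41.1 − 3.1)/2 = 19 ft; q_1 = 0.86 × 1.13 × 19 = 18.46 ft³/s
w_2 = (45.3 − 3.1)/2 = 21.1 ft; q_2 = 1.95 × 3.79 × 21.1 = 155.9 ft³/s
w_3 = (50.8 − 41.1)/2 = 4.85 ft; q_3 = 1.53 × 2.95 × 4.85 = 21.89 ft³/s
w_4 = (50.8 − 45.3)/2 = 2.75 ft; q_4 = 0.92 × 1.66 × 2.75 = 4.200 ft³/s
Q = Σ qᵢ = 200.5 ft³/s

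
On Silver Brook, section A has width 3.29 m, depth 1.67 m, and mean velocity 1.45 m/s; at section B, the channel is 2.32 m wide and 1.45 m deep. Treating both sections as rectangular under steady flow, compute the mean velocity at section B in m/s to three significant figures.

2.37 m/s

Q = A₁V₁ = (3.29×1.67) × 1.45 = 7.967 m³/s
A₂ = 2.32 × 1.45 = 3.364 m²
V₂ = Q/A₂ = 7.967/3.364 = 2.368 m/s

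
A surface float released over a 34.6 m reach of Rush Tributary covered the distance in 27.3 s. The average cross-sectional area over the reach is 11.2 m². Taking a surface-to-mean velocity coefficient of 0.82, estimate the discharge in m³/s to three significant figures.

11.6 m³/s

v_surface = L / t̄ = 34.6 / 27.3 = 1.267 m/s
v_mean = 0.82 × 1.267 = 1.039 m/s
Q = A × v_mean = 11.2 × 1.039 = 11.64 m³/s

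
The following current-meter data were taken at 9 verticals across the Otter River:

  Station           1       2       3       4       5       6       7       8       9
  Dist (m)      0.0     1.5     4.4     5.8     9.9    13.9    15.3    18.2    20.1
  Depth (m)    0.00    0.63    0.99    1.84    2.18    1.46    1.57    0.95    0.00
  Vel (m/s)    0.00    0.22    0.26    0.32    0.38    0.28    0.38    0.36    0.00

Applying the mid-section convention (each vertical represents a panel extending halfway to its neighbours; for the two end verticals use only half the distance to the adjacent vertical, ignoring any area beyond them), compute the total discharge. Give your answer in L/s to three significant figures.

w_2 = (4.4 − 0.0)/2 = 2.2 m; q_2 = 0.22 × 0.63 × 2.2 = 0.3049 m³/s
w_3 = (5.8 − 1.5)/2 = 2.15 m; q_3 = 0.26 × 0.99 × 2.15 = 0.5534 m³/s
w_4 = (9.9 − 4.4)/2 = 2.75 m; q_4 = 0.32 × 1.84 × 2.75 = 1.619 m³/s
w_5 = (13.9 − 5.8)/2 = 4.05 m; q_5 = 0.38 × 2.18 × 4.05 = 3.355 m³/s
w_6 = (15.3 − 9.9)/2 = 2.7 m; q_6 = 0.28 × 1.46 × 2.7 = 1.104 m³/s
w_7 = (18.2 − 13.9)/2 = 2.15 m; q_7 = 0.38 × 1.57 × 2.15 = 1.283 m³/s
w_8 = (20.1 − 15.3)/2 = 2.4 m; q_8 = 0.36 × 0.95 × 2.4 = 0.8208 m³/s
Stations 1, 9 contribute zero (depth or velocity is 0).
Q = Σ qᵢ = 9.040 m³/s
= 9.040 × 1000 = 9040 L/s

9040 L/s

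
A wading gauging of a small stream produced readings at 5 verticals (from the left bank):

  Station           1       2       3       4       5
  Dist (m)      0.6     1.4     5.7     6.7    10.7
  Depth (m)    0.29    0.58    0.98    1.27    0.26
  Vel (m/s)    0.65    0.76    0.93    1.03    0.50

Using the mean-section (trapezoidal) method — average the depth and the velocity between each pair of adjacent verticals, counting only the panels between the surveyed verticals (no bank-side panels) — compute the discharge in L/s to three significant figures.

6520 L/s

Panel 1-2: Δb = 0.8 m, d̄ = (0.29+0.58)/2 = 0.435, v̄ = (0.65+0.76)/2 = 0.705 → q = 0.8×0.435×0.705 = 0.2453 m³/s
Panel 2-3: Δb = 4.3 m, d̄ = (0.58+0.98)/2 = 0.78, v̄ = (0.76+0.93)/2 = 0.845 → q = 4.3×0.78×0.845 = 2.834 m³/s
Panel 3-4: Δb = 1 m, d̄ = (0.98+1.27)/2 = 1.125, v̄ = (0.93+1.03)/2 = 0.98 → q = 1×1.125×0.98 = 1.103 m³/s
Panel 4-5: Δb = 4 m, d̄ = (1.27+0.26)/2 = 0.765, v̄ = (1.03+0.50)/2 = 0.765 → q = 4×0.765×0.765 = 2.341 m³/s
Q = Σ q = 6.523 m³/s
= 6.523 × 1000 = 6523 L/s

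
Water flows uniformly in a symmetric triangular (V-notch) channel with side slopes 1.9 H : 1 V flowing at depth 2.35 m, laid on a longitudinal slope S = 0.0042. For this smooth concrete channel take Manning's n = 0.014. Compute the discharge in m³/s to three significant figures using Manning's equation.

49.9 m³/s

A = z·y² = 1.9×2.35² = 10.49 m²
P = 2y√(1+z²) = 2×2.35×√(1+1.9²) = 10.09 m
R = A/P = 10.49/10.09 = 1.040 m
Q = (1/n)·A·R^(2/3)·S^(1/2) = (1/0.014) × 10.49 × 1.040^(2/3) × 0.0042^(1/2) = 49.85 m³/s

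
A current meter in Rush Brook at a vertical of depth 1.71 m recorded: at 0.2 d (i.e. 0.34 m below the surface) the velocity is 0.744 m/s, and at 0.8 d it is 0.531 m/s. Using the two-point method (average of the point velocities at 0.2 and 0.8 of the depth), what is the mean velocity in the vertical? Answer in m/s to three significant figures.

v̄ = (0.744 + 0.531) / 2 = 0.6375 m/s

0.638 m/s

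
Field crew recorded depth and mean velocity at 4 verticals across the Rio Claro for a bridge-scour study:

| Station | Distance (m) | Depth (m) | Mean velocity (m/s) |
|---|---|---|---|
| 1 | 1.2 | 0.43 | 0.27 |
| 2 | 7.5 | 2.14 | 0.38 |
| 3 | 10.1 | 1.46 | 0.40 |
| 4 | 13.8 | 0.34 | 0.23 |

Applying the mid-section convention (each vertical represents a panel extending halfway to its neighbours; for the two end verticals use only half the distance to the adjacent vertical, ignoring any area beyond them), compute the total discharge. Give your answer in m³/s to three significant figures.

5.97 m³/s

w_1 = (7.5 − 1.2)/2 = 3.15 m; q_1 = 0.27 × 0.43 × 3.15 = 0.3657 m³/s
w_2 = (10.1 − 1.2)/2 = 4.45 m; q_2 = 0.38 × 2.14 × 4.45 = 3.619 m³/s
w_3 = (13.8 − 7.5)/2 = 3.15 m; q_3 = 0.40 × 1.46 × 3.15 = 1.840 m³/s
w_4 = (13.8 − 10.1)/2 = 1.85 m; q_4 = 0.23 × 0.34 × 1.85 = 0.1447 m³/s
Q = Σ qᵢ = 5.969 m³/s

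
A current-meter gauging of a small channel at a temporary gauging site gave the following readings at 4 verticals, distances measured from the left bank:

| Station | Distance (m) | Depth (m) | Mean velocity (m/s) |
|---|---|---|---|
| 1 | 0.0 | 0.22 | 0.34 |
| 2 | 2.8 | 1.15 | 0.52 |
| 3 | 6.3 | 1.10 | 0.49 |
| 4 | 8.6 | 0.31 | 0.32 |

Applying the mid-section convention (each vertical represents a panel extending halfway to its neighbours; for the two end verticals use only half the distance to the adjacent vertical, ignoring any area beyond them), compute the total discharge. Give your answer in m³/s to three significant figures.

3.67 m³/s

w_1 = (2.8 − 0.0)/2 = 1.4 m; q_1 = 0.34 × 0.22 × 1.4 = 0.1047 m³/s
w_2 = (6.3 − 0.0)/2 = 3.15 m; q_2 = 0.52 × 1.15 × 3.15 = 1.884 m³/s
w_3 = (8.6 − 2.8)/2 = 2.9 m; q_3 = 0.49 × 1.10 × 2.9 = 1.563 m³/s
w_4 = (8.6 − 6.3)/2 = 1.15 m; q_4 = 0.32 × 0.31 × 1.15 = 0.1141 m³/s
Q = Σ qᵢ = 3.666 m³/s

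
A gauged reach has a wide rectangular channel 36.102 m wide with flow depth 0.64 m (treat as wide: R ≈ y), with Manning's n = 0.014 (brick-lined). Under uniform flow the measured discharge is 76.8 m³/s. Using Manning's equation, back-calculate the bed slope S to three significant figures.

A = b·y = 36.102 × 0.64 = 23.11 m²
Wide channel: R ≈ y = 0.64 m
S = (Q·n / (1·A·R^(2/3)))² = (76.8×0.014 / (1×23.11×0.7427))² = 0.003926

0.00393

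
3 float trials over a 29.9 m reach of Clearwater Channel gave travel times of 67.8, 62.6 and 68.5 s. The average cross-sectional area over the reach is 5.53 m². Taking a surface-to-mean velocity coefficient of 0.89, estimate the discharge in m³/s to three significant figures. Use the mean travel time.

t̄ = (67.8 + 62.6 + 68.5) / 3 = 66.3 s
v_surface = L / t̄ = 29.9 / 66.3 = 0.4510 m/s
v_mean = 0.89 × 0.4510 = 0.4014 m/s
Q = A × v_mean = 5.53 × 0.4014 = 2.220 m³/s

2.22 m³/s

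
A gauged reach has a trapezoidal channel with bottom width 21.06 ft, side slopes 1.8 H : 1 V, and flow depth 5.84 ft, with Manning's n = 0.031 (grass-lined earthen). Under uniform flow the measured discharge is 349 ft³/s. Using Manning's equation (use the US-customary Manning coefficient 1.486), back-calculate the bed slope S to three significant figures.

0.000239

A = (b + z·y)·y = (21.06 + 1.8×5.84)×5.84 = 184.4 ft²
P = b + 2y√(1+z²) = 21.06 + 2×5.84×√(1+1.8²) = 45.11 ft
R = A/P = 184.4/45.11 = 4.087 ft
S = (Q·n / (1.486·A·R^(2/3)))² = (349×0.031 / (1.486×184.4×2.556))² = 0.0002386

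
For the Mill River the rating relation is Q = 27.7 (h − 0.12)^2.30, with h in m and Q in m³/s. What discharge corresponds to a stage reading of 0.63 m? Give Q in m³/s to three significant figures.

Q = 27.7 × (0.63 − 0.12)^2.30 = 27.7 × 0.51^2.30 = 5.887 m³/s

5.89 m³/s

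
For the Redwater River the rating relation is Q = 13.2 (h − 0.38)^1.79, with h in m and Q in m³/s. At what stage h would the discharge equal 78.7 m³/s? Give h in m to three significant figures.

3.09 m

h − h₀ = (Q/C)^(1/b) = (78.7/13.2)^(1/1.79) = 2.711 m
h = 0.38 + 2.711 = 3.091 m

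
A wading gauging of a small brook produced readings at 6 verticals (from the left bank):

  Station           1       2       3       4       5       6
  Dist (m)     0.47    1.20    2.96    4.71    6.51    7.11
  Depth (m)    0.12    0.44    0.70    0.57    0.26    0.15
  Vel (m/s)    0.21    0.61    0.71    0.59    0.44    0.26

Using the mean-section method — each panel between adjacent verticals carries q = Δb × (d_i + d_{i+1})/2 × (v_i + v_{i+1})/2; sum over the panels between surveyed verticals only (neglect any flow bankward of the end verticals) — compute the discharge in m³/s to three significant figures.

Panel 1-2: Δb = 0.73 m, d̄ = (0.12+0.44)/2 = 0.28, v̄ = (0.21+0.61)/2 = 0.41 → q = 0.73×0.28×0.41 = 0.08380 m³/s
Panel 2-3: Δb = 1.76 m, d̄ = (0.44+0.70)/2 = 0.57, v̄ = (0.61+0.71)/2 = 0.66 → q = 1.76×0.57×0.66 = 0.6621 m³/s
Panel 3-4: Δb = 1.75 m, d̄ = (0.70+0.57)/2 = 0.635, v̄ = (0.71+0.59)/2 = 0.65 → q = 1.75×0.635×0.65 = 0.7223 m³/s
Panel 4-5: Δb = 1.8 m, d̄ = (0.57+0.26)/2 = 0.415, v̄ = (0.59+0.44)/2 = 0.515 → q = 1.8×0.415×0.515 = 0.3847 m³/s
Panel 5-6: Δb = 0.6 m, d̄ = (0.26+0.15)/2 = 0.205, v̄ = (0.44+0.26)/2 = 0.35 → q = 0.6×0.205×0.35 = 0.04305 m³/s
Q = Σ q = 1.896 m³/s

1.90 m³/s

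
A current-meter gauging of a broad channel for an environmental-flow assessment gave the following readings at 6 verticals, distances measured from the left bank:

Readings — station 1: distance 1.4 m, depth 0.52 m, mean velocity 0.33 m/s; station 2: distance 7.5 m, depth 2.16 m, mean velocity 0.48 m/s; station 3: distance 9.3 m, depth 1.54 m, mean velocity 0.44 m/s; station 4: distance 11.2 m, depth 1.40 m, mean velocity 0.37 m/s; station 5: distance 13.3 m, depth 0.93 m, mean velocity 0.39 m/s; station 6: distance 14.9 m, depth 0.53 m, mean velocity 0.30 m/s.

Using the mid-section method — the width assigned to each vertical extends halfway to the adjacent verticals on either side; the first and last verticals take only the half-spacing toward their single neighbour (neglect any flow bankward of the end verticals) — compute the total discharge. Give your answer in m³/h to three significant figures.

w_1 = (7.5 − 1.4)/2 = 3.05 m; q_1 = 0.33 × 0.52 × 3.05 = 0.5234 m³/s
w_2 = (9.3 − 1.4)/2 = 3.95 m; q_2 = 0.48 × 2.16 × 3.95 = 4.095 m³/s
w_3 = (11.2 − 7.5)/2 = 1.85 m; q_3 = 0.44 × 1.54 × 1.85 = 1.254 m³/s
w_4 = (13.3 − 9.3)/2 = 2 m; q_4 = 0.37 × 1.40 × 2 = 1.036 m³/s
w_5 = (14.9 − 11.2)/2 = 1.85 m; q_5 = 0.39 × 0.93 × 1.85 = 0.6710 m³/s
w_6 = (14.9 − 13.3)/2 = 0.8 m; q_6 = 0.30 × 0.53 × 0.8 = 0.1272 m³/s
Q = Σ qᵢ = 7.706 m³/s
= 7.706 × 3600 = 27740 m³/h

27700 m³/h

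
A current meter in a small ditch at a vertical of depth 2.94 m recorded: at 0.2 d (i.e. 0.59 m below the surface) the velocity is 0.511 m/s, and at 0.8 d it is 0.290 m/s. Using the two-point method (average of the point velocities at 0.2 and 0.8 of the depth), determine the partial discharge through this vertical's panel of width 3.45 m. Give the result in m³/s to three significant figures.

v̄ = (0.511 + 0.290) / 2 = 0.4005 m/s
q = v̄ × d × w = 0.4005 × 2.94 × 3.45 = 4.062 m³/s

4.06 m³/s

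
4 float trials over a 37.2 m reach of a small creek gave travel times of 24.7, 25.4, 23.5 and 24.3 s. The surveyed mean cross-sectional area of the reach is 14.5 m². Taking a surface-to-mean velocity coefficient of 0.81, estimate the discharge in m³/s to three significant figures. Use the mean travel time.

17.9 m³/s

t̄ = (24.7 + 25.4 + 23.5 + 24.3) / 4 = 24.475 s
v_surface = L / t̄ = 37.2 / 24.475 = 1.520 m/s
v_mean = 0.81 × 1.520 = 1.231 m/s
Q = A × v_mean = 14.5 × 1.231 = 17.85 m³/s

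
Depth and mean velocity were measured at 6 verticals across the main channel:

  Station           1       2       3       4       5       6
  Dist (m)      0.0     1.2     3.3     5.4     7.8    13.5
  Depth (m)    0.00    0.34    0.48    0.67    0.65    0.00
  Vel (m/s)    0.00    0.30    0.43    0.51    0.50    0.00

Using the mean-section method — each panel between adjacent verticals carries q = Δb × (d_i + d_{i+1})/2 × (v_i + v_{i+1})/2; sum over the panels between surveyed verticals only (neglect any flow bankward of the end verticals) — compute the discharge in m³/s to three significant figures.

2.18 m³/s

Panel 1-2: Δb = 1.2 m, d̄ = (0.00+0.34)/2 = 0.17, v̄ = (0.00+0.30)/2 = 0.15 → q = 1.2×0.17×0.15 = 0.03060 m³/s
Panel 2-3: Δb = 2.1 m, d̄ = (0.34+0.48)/2 = 0.41, v̄ = (0.30+0.43)/2 = 0.365 → q = 2.1×0.41×0.365 = 0.3143 m³/s
Panel 3-4: Δb = 2.1 m, d̄ = (0.48+0.67)/2 = 0.575, v̄ = (0.43+0.51)/2 = 0.47 → q = 2.1×0.575×0.47 = 0.5675 m³/s
Panel 4-5: Δb = 2.4 m, d̄ = (0.67+0.65)/2 = 0.66, v̄ = (0.51+0.50)/2 = 0.505 → q = 2.4×0.66×0.505 = 0.7999 m³/s
Panel 5-6: Δb = 5.7 m, d̄ = (0.65+0.00)/2 = 0.325, v̄ = (0.50+0.00)/2 = 0.25 → q = 5.7×0.325×0.25 = 0.4631 m³/s
Q = Σ q = 2.175 m³/s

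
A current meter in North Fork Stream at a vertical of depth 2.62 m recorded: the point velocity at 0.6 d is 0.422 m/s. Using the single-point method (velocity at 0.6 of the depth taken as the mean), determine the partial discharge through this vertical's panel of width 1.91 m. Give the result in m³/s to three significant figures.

v̄ = v₀.₆ = 0.422 m/s
q = v̄ × d × w = 0.4220 × 2.62 × 1.91 = 2.112 m³/s

2.11 m³/s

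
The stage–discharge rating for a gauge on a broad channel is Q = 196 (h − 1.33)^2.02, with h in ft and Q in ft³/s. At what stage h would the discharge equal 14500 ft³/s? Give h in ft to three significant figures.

h − h₀ = (Q/C)^(1/b) = (14500/196)^(1/2.02) = 8.420 ft
h = 1.33 + 8.420 = 9.750 ft

9.75 ft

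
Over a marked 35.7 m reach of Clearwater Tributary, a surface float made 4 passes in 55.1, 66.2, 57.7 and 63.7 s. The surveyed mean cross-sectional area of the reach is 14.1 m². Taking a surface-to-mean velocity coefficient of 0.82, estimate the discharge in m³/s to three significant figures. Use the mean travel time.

6.80 m³/s

t̄ = (55.1 + 66.2 + 57.7 + 63.7) / 4 = 60.675 s
v_surface = L / t̄ = 35.7 / 60.675 = 0.5884 m/s
v_mean = 0.82 × 0.5884 = 0.4825 m/s
Q = A × v_mean = 14.1 × 0.4825 = 6.803 m³/s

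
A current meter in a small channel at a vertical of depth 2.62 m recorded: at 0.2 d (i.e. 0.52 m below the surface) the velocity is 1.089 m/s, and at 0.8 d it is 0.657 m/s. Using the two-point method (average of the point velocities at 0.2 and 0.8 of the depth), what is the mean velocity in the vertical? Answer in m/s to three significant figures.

0.873 m/s

v̄ = (1.089 + 0.657) / 2 = 0.8730 m/s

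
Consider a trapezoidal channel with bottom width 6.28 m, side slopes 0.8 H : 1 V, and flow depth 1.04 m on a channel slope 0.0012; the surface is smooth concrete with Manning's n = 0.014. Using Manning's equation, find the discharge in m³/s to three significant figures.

16.1 m³/s

A = (b + z·y)·y = (6.28 + 0.8×1.04)×1.04 = 7.396 m²
P = b + 2y√(1+z²) = 6.28 + 2×1.04×√(1+0.8²) = 8.944 m
R = A/P = 7.396/8.944 = 0.8270 m
Q = (1/n)·A·R^(2/3)·S^(1/2) = (1/0.014) × 7.396 × 0.8270^(2/3) × 0.0012^(1/2) = 16.12 m³/s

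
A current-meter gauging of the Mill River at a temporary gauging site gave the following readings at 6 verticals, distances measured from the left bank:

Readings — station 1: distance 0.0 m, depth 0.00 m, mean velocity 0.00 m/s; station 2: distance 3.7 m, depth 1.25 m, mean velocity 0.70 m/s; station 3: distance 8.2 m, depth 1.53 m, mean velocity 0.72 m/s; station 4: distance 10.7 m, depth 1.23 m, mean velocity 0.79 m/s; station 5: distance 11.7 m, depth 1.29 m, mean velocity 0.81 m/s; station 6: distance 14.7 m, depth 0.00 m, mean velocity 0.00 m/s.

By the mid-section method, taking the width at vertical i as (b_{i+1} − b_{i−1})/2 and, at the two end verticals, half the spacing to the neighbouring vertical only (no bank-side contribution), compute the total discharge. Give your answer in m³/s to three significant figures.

w_2 = (8.2 − 0.0)/2 = 4.1 m; q_2 = 0.70 × 1.25 × 4.1 = 3.588 m³/s
w_3 = (10.7 − 3.7)/2 = 3.5 m; q_3 = 0.72 × 1.53 × 3.5 = 3.856 m³/s
w_4 = (11.7 − 8.2)/2 = 1.75 m; q_4 = 0.79 × 1.23 × 1.75 = 1.700 m³/s
w_5 = (14.7 − 10.7)/2 = 2 m; q_5 = 0.81 × 1.29 × 2 = 2.090 m³/s
Stations 1, 6 contribute zero (depth or velocity is 0).
Q = Σ qᵢ = 11.23 m³/s

11.2 m³/s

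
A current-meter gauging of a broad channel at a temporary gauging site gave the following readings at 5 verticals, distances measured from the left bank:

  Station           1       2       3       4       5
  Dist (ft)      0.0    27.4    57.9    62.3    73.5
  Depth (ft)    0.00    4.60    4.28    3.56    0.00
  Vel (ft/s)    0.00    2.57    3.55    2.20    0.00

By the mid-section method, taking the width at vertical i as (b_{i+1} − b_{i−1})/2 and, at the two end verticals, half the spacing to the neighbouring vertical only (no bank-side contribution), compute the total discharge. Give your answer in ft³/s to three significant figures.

668 ft³/s

w_2 = (57.9 − 0.0)/2 = 28.95 ft; q_2 = 2.57 × 4.60 × 28.95 = 342.2 ft³/s
w_3 = (62.3 − 27.4)/2 = 17.45 ft; q_3 = 3.55 × 4.28 × 17.45 = 265.1 ft³/s
w_4 = (73.5 − 57.9)/2 = 7.8 ft; q_4 = 2.20 × 3.56 × 7.8 = 61.09 ft³/s
Stations 1, 5 contribute zero (depth or velocity is 0).
Q = Σ qᵢ = 668.5 ft³/s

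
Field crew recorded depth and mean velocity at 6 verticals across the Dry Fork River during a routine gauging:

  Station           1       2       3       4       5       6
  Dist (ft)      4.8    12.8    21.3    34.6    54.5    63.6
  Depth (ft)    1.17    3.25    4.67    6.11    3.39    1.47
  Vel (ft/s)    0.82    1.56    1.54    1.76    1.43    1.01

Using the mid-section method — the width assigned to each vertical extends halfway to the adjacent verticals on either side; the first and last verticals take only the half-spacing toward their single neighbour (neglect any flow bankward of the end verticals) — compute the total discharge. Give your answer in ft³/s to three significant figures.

w_1 = (12.8 − 4.8)/2 = 4 ft; q_1 = 0.82 × 1.17 × 4 = 3.838 ft³/s
w_2 = (21.3 − 4.8)/2 = 8.25 ft; q_2 = 1.56 × 3.25 × 8.25 = 41.83 ft³/s
w_3 = (34.6 − 12.8)/2 = 10.9 ft; q_3 = 1.54 × 4.67 × 10.9 = 78.39 ft³/s
w_4 = (54.5 − 21.3)/2 = 16.6 ft; q_4 = 1.76 × 6.11 × 16.6 = 178.5 ft³/s
w_5 = (63.6 − 34.6)/2 = 14.5 ft; q_5 = 1.43 × 3.39 × 14.5 = 70.29 ft³/s
w_6 = (63.6 − 54.5)/2 = 4.55 ft; q_6 = 1.01 × 1.47 × 4.55 = 6.755 ft³/s
Q = Σ qᵢ = 379.6 ft³/s

380 ft³/s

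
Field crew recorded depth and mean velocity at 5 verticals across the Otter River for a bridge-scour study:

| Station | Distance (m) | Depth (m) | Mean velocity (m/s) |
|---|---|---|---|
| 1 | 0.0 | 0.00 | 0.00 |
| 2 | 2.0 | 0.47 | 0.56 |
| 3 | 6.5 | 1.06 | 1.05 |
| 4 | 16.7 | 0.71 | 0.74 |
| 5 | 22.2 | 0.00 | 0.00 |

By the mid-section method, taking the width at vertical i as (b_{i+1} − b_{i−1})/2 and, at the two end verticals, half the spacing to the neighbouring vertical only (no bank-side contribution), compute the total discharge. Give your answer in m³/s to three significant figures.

w_2 = (6.5 − 0.0)/2 = 3.25 m; q_2 = 0.56 × 0.47 × 3.25 = 0.8554 m³/s
w_3 = (16.7 − 2.0)/2 = 7.35 m; q_3 = 1.05 × 1.06 × 7.35 = 8.181 m³/s
w_4 = (22.2 − 6.5)/2 = 7.85 m; q_4 = 0.74 × 0.71 × 7.85 = 4.124 m³/s
Stations 1, 5 contribute zero (depth or velocity is 0).
Q = Σ qᵢ = 13.16 m³/s

13.2 m³/s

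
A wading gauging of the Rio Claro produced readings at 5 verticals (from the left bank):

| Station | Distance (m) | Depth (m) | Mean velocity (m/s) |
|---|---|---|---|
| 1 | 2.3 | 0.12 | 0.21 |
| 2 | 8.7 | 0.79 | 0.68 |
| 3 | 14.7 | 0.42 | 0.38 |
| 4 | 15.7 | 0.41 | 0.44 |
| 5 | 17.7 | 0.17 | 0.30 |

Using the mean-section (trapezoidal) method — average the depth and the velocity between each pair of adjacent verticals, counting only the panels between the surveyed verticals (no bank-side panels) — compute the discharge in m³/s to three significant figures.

3.60 m³/s

Panel 1-2: Δb = 6.4 m, d̄ = (0.12+0.79)/2 = 0.455, v̄ = (0.21+0.68)/2 = 0.445 → q = 6.4×0.455×0.445 = 1.296 m³/s
Panel 2-3: Δb = 6 m, d̄ = (0.79+0.42)/2 = 0.605, v̄ = (0.68+0.38)/2 = 0.53 → q = 6×0.605×0.53 = 1.924 m³/s
Panel 3-4: Δb = 1 m, d̄ = (0.42+0.41)/2 = 0.415, v̄ = (0.38+0.44)/2 = 0.41 → q = 1×0.415×0.41 = 0.1702 m³/s
Panel 4-5: Δb = 2 m, d̄ = (0.41+0.17)/2 = 0.29, v̄ = (0.44+0.30)/2 = 0.37 → q = 2×0.29×0.37 = 0.2146 m³/s
Q = Σ q = 3.604 m³/s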